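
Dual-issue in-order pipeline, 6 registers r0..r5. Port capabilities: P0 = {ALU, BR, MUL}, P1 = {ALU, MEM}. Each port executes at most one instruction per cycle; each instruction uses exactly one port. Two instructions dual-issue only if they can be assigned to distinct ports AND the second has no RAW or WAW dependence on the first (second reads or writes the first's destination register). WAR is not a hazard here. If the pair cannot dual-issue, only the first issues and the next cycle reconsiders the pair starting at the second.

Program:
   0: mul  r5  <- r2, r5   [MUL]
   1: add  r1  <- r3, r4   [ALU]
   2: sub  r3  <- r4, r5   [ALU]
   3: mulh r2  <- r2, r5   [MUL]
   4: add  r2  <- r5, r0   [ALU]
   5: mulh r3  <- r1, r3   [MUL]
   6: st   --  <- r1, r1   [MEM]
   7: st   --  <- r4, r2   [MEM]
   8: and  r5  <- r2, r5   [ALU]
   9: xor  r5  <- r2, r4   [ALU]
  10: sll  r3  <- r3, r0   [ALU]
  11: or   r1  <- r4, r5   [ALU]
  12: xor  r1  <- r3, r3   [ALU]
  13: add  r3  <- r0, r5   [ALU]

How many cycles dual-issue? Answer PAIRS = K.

PAIRS = 6

#0 head=0: mul+add i0/i1 2-wide
#1 head=2: sub+mulh i2/i3 2-wide
#2 head=4: add+mulh i4/i5 2-wide
#3 head=6: st i6 no-port MEM/MEM
#4 head=7: st+and i7/i8 2-wide
#5 head=9: xor+sll i9/i10 2-wide
#6 head=11: or i11 WAW r1
#7 head=12: xor+add i12/i13 2-wide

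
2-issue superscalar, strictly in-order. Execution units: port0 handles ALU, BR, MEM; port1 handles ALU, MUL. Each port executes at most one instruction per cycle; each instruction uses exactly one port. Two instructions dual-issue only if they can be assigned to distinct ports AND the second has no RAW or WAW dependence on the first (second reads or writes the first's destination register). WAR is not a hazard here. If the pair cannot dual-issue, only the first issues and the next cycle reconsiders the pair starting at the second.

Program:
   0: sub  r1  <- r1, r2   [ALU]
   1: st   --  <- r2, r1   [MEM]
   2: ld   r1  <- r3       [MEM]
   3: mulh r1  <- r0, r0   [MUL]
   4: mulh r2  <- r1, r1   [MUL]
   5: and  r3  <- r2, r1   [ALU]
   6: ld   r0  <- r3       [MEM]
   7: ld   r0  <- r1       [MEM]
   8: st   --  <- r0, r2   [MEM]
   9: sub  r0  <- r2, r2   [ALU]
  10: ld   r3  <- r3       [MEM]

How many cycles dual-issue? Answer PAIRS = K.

PAIRS = 1

#0 head=0: sub.ALU i0 RAW r1
#1 head=1: st.MEM i1 no-port MEM/MEM
#2 head=2: ld.MEM i2 WAW r1
#3 head=3: mulh.MUL i3 no-port MUL/MUL
#4 head=4: mulh.MUL i4 RAW r2
#5 head=5: and.ALU i5 RAW r3
#6 head=6: ld.MEM i6 no-port MEM/MEM
#7 head=7: ld.MEM i7 no-port MEM/MEM
#8 head=8: st.MEM+sub.ALU i8&i9 dual
#9 head=10: ld.MEM i10 tail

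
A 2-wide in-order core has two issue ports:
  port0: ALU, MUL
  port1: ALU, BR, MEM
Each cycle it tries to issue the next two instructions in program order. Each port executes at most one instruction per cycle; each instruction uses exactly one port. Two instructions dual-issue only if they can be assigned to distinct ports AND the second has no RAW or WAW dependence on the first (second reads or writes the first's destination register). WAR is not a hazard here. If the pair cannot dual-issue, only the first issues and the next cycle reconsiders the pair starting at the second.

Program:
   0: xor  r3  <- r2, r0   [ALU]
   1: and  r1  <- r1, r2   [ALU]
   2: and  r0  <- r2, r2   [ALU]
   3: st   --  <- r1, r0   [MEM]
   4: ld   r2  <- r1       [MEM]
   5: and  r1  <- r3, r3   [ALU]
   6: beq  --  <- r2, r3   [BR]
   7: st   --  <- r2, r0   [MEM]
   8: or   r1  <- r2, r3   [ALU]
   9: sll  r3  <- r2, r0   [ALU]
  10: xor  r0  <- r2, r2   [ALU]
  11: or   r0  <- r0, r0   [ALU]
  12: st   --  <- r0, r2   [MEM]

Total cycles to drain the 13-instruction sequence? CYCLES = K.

[0] i0/i1  xor.ALU+and.ALU  -- pair
[1] i2  and.ALU  -- RAW r0
[2] i3  st.MEM  -- no-port MEM/MEM
[3] i4/i5  ld.MEM+and.ALU  -- pair
[4] i6  beq.BR  -- no-port BR/MEM
[5] i7/i8  st.MEM+or.ALU  -- pair
[6] i9/i10  sll.ALU+xor.ALU  -- pair
[7] i11  or.ALU  -- RAW r0
[8] i12  st.MEM  -- tail

CYCLES = 9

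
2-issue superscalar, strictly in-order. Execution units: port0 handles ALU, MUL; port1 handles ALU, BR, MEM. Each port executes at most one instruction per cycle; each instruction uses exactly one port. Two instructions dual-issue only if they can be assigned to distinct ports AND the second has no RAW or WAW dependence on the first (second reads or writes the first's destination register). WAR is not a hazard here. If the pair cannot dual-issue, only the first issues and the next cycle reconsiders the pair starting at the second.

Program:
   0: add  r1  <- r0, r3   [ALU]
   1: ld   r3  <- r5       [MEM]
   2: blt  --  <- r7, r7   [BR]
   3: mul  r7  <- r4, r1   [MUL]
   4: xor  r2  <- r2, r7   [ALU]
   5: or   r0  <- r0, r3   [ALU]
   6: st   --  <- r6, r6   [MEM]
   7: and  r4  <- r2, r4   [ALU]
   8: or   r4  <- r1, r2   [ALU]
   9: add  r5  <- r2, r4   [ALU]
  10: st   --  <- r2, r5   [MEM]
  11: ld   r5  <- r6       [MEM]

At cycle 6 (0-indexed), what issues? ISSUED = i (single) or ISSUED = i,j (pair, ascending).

c0: i0&i1 add.ALU/ld.MEM  pair
c1: i2&i3 blt.BR/mul.MUL  pair
c2: i4&i5 xor.ALU/or.ALU  pair
c3: i6&i7 st.MEM/and.ALU  pair
c4: i8 or.ALU  RAW r4
c5: i9 add.ALU  RAW r5
c6: i10 st.MEM  no-port MEM/MEM
c7: i11 ld.MEM  tail

ISSUED = 10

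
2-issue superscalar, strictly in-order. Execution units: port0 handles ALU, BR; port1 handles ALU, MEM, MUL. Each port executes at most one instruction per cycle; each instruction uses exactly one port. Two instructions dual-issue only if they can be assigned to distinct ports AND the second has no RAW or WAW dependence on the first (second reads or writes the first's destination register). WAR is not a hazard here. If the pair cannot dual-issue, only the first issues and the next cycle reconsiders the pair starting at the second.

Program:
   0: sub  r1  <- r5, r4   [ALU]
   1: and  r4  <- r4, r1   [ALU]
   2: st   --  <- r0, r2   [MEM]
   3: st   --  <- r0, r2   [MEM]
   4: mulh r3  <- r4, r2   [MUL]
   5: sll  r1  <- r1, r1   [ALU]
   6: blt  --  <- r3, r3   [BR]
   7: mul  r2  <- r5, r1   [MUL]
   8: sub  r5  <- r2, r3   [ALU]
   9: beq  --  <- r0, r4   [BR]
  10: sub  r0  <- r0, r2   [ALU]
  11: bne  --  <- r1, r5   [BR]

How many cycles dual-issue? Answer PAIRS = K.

  cy0 -> i0 (sub.ALU) RAW r1
  cy1 -> i1+i2 (and.ALU/st.MEM) pair
  cy2 -> i3 (st.MEM) no-port MEM/MUL
  cy3 -> i4+i5 (mulh.MUL/sll.ALU) pair
  cy4 -> i6+i7 (blt.BR/mul.MUL) pair
  cy5 -> i8+i9 (sub.ALU/beq.BR) pair
  cy6 -> i10+i11 (sub.ALU/bne.BR) pair

PAIRS = 5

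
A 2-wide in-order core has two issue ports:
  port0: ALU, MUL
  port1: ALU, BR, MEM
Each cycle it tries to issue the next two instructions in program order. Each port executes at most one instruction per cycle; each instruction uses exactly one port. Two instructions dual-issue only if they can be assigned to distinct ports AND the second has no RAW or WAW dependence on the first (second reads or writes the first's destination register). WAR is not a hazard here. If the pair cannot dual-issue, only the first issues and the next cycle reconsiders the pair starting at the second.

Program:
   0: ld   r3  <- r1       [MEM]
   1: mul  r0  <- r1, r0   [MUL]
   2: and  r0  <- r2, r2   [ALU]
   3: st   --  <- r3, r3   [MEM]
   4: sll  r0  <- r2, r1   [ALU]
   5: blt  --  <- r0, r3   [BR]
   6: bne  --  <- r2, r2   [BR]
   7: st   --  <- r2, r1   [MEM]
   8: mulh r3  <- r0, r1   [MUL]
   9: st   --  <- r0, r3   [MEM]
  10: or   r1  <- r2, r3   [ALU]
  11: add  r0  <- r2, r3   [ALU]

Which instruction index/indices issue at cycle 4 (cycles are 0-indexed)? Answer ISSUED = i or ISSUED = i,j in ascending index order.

ISSUED = 6

c0: i0&i1 ld/mul  2-wide
c1: i2&i3 and/st  2-wide
c2: i4 sll  RAW r0
c3: i5 blt  no-port BR/BR
c4: i6 bne  no-port BR/MEM
c5: i7&i8 st/mulh  2-wide
c6: i9&i10 st/or  2-wide
c7: i11 add  tail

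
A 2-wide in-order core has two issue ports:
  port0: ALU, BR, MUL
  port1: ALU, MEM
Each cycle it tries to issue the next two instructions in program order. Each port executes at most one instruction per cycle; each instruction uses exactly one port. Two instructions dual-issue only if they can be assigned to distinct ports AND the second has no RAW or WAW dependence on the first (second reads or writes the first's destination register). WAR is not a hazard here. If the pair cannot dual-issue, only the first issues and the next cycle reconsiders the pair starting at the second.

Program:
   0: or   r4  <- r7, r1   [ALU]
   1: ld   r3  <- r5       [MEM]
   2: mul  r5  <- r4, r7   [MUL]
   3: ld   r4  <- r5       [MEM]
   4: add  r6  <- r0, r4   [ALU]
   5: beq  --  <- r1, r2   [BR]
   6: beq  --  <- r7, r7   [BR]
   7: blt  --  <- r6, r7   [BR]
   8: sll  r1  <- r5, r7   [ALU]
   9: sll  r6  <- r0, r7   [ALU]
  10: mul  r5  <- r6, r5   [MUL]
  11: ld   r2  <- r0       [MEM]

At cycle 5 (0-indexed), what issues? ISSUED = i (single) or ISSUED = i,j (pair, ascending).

0. or.ALU ld.MEM @i0/i1  | dual
1. mul.MUL @i2  | RAW r5
2. ld.MEM @i3  | RAW r4
3. add.ALU beq.BR @i4/i5  | dual
4. beq.BR @i6  | no-port BR/BR
5. blt.BR sll.ALU @i7/i8  | dual
6. sll.ALU @i9  | RAW r6
7. mul.MUL ld.MEM @i10/i11  | dual

ISSUED = 7,8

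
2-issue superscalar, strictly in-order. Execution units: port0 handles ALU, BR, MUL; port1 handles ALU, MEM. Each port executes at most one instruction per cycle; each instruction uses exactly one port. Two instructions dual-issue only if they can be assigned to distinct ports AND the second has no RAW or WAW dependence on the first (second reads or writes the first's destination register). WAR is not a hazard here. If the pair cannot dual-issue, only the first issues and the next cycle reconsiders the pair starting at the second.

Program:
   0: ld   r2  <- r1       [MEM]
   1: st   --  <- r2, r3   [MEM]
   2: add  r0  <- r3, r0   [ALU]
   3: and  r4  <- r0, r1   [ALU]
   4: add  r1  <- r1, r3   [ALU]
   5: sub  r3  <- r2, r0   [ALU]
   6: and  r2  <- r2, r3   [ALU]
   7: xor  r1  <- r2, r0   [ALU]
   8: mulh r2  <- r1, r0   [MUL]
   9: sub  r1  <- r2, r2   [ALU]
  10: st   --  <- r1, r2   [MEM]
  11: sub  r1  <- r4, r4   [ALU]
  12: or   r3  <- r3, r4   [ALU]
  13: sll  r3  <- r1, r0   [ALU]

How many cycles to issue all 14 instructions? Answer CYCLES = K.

CYCLES = 11

t=0 i0:ld ; no-port MEM/MEM
t=1 i1+i2:st+add ; dual
t=2 i3+i4:and+add ; dual
t=3 i5:sub ; RAW r3
t=4 i6:and ; RAW r2
t=5 i7:xor ; RAW r1
t=6 i8:mulh ; RAW r2
t=7 i9:sub ; RAW r1
t=8 i10+i11:st+sub ; dual
t=9 i12:or ; WAW r3
t=10 i13:sll ; tail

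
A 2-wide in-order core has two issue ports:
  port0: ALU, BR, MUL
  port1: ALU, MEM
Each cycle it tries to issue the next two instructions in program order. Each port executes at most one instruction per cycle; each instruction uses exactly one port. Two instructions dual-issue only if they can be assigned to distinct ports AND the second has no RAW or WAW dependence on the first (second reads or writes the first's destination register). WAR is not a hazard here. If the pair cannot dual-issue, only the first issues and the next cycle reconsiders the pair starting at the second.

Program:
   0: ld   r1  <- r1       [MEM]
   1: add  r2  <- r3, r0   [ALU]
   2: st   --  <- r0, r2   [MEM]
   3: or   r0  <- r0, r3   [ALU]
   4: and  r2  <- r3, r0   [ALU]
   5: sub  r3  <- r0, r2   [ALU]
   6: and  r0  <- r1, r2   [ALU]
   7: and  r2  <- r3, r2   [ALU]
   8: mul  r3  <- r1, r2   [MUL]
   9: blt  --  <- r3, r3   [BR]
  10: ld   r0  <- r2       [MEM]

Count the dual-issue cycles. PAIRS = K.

PAIRS = 4

  cy0 -> i0/i1 (ld.MEM/add.ALU) dual
  cy1 -> i2/i3 (st.MEM/or.ALU) dual
  cy2 -> i4 (and.ALU) RAW r2
  cy3 -> i5/i6 (sub.ALU/and.ALU) dual
  cy4 -> i7 (and.ALU) RAW r2
  cy5 -> i8 (mul.MUL) no-port MUL/BR
  cy6 -> i9/i10 (blt.BR/ld.MEM) dual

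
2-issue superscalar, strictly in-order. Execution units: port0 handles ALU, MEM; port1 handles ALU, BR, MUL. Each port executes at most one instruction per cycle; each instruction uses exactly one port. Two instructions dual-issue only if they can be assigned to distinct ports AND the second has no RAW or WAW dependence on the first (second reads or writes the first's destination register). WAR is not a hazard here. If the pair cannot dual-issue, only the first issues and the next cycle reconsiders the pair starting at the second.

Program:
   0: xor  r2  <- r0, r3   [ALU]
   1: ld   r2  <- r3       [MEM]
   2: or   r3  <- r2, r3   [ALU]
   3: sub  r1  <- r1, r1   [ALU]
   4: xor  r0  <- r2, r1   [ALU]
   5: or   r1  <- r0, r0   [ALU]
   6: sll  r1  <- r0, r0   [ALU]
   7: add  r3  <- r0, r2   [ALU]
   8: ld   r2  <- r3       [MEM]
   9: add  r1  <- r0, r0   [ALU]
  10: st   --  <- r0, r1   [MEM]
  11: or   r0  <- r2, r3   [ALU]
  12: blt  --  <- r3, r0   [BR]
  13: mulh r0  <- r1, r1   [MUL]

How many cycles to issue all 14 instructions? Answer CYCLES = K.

CYCLES = 10

0. xor @i0  | WAW r2
1. ld @i1  | RAW r2
2. or/sub @i2,i3  | dual
3. xor @i4  | RAW r0
4. or @i5  | WAW r1
5. sll/add @i6,i7  | dual
6. ld/add @i8,i9  | dual
7. st/or @i10,i11  | dual
8. blt @i12  | no-port BR/MUL
9. mulh @i13  | tail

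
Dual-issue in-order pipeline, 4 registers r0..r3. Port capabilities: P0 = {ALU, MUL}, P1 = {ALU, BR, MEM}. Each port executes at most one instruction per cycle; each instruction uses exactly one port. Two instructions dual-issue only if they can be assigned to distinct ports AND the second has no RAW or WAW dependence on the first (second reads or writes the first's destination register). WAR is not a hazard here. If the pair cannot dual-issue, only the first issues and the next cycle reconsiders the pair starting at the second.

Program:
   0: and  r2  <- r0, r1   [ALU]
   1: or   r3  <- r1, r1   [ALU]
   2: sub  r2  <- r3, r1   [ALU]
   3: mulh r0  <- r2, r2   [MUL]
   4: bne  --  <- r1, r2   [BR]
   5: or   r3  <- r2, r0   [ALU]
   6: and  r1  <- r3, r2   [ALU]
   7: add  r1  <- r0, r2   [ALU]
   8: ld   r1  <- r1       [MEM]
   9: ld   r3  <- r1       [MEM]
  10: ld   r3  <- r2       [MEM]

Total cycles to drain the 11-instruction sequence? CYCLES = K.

CYCLES = 9

t=0 i0,i1:and.ALU;or.ALU ; pair
t=1 i2:sub.ALU ; RAW r2
t=2 i3,i4:mulh.MUL;bne.BR ; pair
t=3 i5:or.ALU ; RAW r3
t=4 i6:and.ALU ; WAW r1
t=5 i7:add.ALU ; RAW+WAW r1
t=6 i8:ld.MEM ; no-port MEM/MEM
t=7 i9:ld.MEM ; no-port MEM/MEM
t=8 i10:ld.MEM ; tail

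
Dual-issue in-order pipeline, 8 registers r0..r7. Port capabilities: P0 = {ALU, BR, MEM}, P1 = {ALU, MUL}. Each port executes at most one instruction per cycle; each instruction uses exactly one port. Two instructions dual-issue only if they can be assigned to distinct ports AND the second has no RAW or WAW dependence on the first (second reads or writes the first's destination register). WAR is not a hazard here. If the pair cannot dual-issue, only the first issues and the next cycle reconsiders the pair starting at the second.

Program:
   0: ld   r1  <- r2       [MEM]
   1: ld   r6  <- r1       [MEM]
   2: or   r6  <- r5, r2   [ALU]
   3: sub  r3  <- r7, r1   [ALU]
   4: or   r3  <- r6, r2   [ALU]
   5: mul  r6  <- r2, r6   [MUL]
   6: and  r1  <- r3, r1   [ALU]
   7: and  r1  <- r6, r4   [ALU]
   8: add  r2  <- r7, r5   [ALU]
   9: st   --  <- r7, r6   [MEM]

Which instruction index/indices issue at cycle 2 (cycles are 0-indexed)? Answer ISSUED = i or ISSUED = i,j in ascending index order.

[0] i0  ld.MEM  -- no-port MEM/MEM
[1] i1  ld.MEM  -- WAW r6
[2] i2+i3  or.ALU+sub.ALU  -- pair
[3] i4+i5  or.ALU+mul.MUL  -- pair
[4] i6  and.ALU  -- WAW r1
[5] i7+i8  and.ALU+add.ALU  -- pair
[6] i9  st.MEM  -- tail

ISSUED = 2,3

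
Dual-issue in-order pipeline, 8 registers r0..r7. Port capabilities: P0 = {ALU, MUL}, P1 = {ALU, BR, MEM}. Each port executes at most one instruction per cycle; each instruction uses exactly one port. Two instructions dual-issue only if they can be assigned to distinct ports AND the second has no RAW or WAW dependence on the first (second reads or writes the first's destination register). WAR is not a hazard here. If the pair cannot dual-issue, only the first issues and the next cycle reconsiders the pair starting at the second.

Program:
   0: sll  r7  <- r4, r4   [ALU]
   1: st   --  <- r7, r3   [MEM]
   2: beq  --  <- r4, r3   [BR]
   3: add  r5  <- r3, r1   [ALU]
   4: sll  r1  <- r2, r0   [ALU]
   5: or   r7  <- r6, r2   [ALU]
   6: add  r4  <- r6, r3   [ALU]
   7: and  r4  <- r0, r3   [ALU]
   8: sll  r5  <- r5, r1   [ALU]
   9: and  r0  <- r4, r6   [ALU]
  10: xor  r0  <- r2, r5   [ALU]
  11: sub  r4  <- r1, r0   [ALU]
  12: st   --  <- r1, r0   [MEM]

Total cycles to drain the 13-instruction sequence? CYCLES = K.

CYCLES = 9

[0] i0  sll.ALU  -- RAW r7
[1] i1  st.MEM  -- no-port MEM/BR
[2] i2/i3  beq.BR add.ALU  -- 2-wide
[3] i4/i5  sll.ALU or.ALU  -- 2-wide
[4] i6  add.ALU  -- WAW r4
[5] i7/i8  and.ALU sll.ALU  -- 2-wide
[6] i9  and.ALU  -- WAW r0
[7] i10  xor.ALU  -- RAW r0
[8] i11/i12  sub.ALU st.MEM  -- 2-wide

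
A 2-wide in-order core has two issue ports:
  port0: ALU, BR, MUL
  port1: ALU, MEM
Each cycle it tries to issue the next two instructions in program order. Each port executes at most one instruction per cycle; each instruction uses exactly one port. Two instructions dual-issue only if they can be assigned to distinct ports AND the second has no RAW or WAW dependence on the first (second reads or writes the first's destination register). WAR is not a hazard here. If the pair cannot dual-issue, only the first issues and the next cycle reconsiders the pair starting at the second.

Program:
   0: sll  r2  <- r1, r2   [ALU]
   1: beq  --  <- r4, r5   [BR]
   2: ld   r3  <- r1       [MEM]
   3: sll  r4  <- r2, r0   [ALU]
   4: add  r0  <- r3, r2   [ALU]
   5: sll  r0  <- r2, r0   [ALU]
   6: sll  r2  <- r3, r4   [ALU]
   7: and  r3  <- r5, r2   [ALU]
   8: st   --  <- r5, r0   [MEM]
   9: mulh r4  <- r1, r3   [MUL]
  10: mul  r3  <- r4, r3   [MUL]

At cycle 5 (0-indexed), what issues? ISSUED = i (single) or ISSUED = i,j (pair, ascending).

#0 head=0: sll.ALU+beq.BR i0+i1 2-wide
#1 head=2: ld.MEM+sll.ALU i2+i3 2-wide
#2 head=4: add.ALU i4 RAW+WAW r0
#3 head=5: sll.ALU+sll.ALU i5+i6 2-wide
#4 head=7: and.ALU+st.MEM i7+i8 2-wide
#5 head=9: mulh.MUL i9 no-port MUL/MUL
#6 head=10: mul.MUL i10 tail

ISSUED = 9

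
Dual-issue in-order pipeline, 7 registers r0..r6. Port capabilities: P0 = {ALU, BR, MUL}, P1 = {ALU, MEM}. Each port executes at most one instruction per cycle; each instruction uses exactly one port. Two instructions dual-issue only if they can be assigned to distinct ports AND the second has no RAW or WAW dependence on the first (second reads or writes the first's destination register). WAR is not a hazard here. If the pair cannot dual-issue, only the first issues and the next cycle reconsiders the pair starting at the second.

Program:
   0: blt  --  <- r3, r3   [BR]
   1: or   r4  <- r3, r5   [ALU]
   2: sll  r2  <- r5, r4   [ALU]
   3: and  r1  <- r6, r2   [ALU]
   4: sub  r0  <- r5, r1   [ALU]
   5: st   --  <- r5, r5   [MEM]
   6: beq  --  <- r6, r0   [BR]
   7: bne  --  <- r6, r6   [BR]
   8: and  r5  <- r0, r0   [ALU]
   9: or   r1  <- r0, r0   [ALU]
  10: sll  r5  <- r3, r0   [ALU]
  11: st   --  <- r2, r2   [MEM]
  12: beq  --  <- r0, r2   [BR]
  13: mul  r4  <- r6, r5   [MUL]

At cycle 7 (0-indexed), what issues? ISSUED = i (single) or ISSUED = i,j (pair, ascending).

ISSUED = 11,12

  cy0 -> i0/i1 (blt.BR/or.ALU) 2-wide
  cy1 -> i2 (sll.ALU) RAW r2
  cy2 -> i3 (and.ALU) RAW r1
  cy3 -> i4/i5 (sub.ALU/st.MEM) 2-wide
  cy4 -> i6 (beq.BR) no-port BR/BR
  cy5 -> i7/i8 (bne.BR/and.ALU) 2-wide
  cy6 -> i9/i10 (or.ALU/sll.ALU) 2-wide
  cy7 -> i11/i12 (st.MEM/beq.BR) 2-wide
  cy8 -> i13 (mul.MUL) tail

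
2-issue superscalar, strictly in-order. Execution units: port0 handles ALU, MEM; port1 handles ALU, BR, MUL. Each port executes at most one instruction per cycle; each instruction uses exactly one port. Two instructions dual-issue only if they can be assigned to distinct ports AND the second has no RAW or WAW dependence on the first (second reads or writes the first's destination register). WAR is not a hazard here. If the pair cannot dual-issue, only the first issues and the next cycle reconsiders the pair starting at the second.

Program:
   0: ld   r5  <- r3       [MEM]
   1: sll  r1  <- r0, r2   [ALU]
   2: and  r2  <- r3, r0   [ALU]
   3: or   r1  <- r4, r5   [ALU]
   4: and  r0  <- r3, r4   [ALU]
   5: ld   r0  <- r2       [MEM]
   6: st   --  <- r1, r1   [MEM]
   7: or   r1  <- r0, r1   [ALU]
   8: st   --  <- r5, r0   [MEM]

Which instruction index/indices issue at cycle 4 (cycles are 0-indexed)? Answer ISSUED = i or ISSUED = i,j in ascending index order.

ISSUED = 6,7

  cy0 -> i0,i1 (ld+sll) dual
  cy1 -> i2,i3 (and+or) dual
  cy2 -> i4 (and) WAW r0
  cy3 -> i5 (ld) no-port MEM/MEM
  cy4 -> i6,i7 (st+or) dual
  cy5 -> i8 (st) tail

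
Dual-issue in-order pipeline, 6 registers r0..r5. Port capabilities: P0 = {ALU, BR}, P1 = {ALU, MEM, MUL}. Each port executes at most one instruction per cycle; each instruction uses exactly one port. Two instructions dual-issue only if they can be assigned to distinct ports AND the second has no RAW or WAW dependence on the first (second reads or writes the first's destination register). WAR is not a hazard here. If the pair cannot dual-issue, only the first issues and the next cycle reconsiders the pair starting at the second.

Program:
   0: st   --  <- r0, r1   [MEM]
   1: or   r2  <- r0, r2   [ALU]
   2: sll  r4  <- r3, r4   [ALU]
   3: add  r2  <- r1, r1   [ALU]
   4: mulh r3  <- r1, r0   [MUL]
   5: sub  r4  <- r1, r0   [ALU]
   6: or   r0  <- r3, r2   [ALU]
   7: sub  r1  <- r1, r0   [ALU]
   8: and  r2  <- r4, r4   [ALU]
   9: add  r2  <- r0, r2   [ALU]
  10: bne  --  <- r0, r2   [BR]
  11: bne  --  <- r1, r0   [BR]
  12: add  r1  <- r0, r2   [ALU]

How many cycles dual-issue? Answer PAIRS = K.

PAIRS = 5

c0: i0&i1 st or  dual
c1: i2&i3 sll add  dual
c2: i4&i5 mulh sub  dual
c3: i6 or  RAW r0
c4: i7&i8 sub and  dual
c5: i9 add  RAW r2
c6: i10 bne  no-port BR/BR
c7: i11&i12 bne add  dual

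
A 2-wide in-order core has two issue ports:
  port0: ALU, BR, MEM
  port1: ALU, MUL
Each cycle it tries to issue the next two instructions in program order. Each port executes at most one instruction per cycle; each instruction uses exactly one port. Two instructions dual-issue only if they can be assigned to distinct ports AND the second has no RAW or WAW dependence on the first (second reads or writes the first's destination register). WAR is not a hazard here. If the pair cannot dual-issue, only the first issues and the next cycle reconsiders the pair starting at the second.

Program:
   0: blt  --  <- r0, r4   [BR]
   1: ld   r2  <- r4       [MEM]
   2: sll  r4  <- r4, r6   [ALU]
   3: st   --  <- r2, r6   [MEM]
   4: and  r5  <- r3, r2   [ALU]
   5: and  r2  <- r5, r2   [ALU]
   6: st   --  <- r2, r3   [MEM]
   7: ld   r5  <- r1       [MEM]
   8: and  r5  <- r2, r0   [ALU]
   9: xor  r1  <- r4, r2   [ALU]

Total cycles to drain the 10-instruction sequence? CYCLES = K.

#0 head=0: blt.BR i0 no-port BR/MEM
#1 head=1: ld.MEM+sll.ALU i1,i2 dual
#2 head=3: st.MEM+and.ALU i3,i4 dual
#3 head=5: and.ALU i5 RAW r2
#4 head=6: st.MEM i6 no-port MEM/MEM
#5 head=7: ld.MEM i7 WAW r5
#6 head=8: and.ALU+xor.ALU i8,i9 dual

CYCLES = 7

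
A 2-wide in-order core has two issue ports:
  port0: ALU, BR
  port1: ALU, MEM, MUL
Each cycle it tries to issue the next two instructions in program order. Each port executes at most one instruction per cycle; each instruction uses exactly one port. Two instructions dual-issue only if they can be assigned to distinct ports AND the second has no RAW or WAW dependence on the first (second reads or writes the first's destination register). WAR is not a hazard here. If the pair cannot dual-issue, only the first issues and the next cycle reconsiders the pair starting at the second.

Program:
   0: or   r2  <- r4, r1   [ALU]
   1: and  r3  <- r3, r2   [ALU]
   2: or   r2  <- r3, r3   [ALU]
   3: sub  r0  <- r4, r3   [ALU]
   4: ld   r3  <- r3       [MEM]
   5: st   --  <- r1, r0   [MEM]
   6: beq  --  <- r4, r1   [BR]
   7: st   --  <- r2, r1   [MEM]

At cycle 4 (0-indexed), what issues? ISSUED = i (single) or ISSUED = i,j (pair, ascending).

ISSUED = 5,6

c0: i0 or  RAW r2
c1: i1 and  RAW r3
c2: i2&i3 or;sub  dual
c3: i4 ld  no-port MEM/MEM
c4: i5&i6 st;beq  dual
c5: i7 st  tail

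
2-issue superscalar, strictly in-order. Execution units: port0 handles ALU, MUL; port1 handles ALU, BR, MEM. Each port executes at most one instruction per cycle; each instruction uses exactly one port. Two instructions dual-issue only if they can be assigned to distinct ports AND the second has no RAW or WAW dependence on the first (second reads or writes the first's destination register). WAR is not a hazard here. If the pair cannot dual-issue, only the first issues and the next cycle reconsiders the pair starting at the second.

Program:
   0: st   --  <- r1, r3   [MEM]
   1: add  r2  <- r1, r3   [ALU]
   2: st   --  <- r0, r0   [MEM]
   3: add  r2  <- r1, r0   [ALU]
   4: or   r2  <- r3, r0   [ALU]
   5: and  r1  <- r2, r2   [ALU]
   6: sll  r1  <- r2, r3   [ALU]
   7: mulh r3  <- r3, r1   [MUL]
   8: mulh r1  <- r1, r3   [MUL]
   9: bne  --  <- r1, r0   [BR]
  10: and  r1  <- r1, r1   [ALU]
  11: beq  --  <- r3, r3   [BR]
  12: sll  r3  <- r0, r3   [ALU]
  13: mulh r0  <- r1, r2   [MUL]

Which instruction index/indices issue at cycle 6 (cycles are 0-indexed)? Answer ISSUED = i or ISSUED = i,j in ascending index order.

t=0 i0+i1:st+add ; 2-wide
t=1 i2+i3:st+add ; 2-wide
t=2 i4:or ; RAW r2
t=3 i5:and ; WAW r1
t=4 i6:sll ; RAW r1
t=5 i7:mulh ; no-port MUL/MUL
t=6 i8:mulh ; RAW r1
t=7 i9+i10:bne+and ; 2-wide
t=8 i11+i12:beq+sll ; 2-wide
t=9 i13:mulh ; tail

ISSUED = 8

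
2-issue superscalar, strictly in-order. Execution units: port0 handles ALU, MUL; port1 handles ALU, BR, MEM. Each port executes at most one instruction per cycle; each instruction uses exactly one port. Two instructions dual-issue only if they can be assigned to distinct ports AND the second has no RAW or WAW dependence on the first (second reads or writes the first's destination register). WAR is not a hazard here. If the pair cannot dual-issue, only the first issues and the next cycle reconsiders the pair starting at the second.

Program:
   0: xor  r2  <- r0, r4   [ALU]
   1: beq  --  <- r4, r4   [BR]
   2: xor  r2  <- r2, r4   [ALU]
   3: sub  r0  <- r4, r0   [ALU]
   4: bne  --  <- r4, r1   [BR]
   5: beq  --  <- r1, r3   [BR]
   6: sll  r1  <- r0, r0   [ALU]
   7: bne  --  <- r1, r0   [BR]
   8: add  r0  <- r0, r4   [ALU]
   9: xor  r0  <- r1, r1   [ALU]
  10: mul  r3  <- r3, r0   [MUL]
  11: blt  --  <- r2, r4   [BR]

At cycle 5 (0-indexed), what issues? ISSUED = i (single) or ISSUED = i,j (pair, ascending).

ISSUED = 9

[0] i0&i1  xor;beq  -- pair
[1] i2&i3  xor;sub  -- pair
[2] i4  bne  -- no-port BR/BR
[3] i5&i6  beq;sll  -- pair
[4] i7&i8  bne;add  -- pair
[5] i9  xor  -- RAW r0
[6] i10&i11  mul;blt  -- pair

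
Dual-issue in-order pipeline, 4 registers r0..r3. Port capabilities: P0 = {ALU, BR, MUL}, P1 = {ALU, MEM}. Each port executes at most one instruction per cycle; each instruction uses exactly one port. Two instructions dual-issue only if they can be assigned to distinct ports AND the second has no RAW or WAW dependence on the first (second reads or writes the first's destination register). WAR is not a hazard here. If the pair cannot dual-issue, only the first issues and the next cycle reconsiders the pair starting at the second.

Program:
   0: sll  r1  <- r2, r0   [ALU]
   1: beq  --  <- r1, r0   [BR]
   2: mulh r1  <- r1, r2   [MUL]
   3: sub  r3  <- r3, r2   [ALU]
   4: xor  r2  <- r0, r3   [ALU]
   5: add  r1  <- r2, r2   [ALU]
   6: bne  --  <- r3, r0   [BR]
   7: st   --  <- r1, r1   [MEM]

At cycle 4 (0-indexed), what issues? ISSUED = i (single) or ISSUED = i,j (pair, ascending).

[0] i0  sll.ALU  -- RAW r1
[1] i1  beq.BR  -- no-port BR/MUL
[2] i2&i3  mulh.MUL+sub.ALU  -- 2-wide
[3] i4  xor.ALU  -- RAW r2
[4] i5&i6  add.ALU+bne.BR  -- 2-wide
[5] i7  st.MEM  -- tail

ISSUED = 5,6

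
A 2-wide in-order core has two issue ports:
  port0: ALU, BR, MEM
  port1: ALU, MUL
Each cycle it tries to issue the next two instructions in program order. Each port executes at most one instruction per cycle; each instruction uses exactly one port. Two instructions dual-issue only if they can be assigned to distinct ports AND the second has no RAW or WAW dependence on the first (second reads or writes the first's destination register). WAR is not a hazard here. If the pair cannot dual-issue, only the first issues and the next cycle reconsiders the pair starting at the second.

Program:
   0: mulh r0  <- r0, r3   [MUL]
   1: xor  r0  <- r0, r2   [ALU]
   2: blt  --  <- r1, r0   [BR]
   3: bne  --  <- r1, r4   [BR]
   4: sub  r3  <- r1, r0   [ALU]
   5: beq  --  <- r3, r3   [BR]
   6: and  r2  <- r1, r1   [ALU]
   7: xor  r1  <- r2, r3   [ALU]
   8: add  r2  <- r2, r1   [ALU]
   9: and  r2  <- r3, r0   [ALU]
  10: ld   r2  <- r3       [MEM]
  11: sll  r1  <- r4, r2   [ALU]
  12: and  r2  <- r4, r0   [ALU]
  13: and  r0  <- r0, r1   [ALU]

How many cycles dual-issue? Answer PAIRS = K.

[0] i0  mulh  -- RAW+WAW r0
[1] i1  xor  -- RAW r0
[2] i2  blt  -- no-port BR/BR
[3] i3+i4  bne sub  -- dual
[4] i5+i6  beq and  -- dual
[5] i7  xor  -- RAW r1
[6] i8  add  -- WAW r2
[7] i9  and  -- WAW r2
[8] i10  ld  -- RAW r2
[9] i11+i12  sll and  -- dual
[10] i13  and  -- tail

PAIRS = 3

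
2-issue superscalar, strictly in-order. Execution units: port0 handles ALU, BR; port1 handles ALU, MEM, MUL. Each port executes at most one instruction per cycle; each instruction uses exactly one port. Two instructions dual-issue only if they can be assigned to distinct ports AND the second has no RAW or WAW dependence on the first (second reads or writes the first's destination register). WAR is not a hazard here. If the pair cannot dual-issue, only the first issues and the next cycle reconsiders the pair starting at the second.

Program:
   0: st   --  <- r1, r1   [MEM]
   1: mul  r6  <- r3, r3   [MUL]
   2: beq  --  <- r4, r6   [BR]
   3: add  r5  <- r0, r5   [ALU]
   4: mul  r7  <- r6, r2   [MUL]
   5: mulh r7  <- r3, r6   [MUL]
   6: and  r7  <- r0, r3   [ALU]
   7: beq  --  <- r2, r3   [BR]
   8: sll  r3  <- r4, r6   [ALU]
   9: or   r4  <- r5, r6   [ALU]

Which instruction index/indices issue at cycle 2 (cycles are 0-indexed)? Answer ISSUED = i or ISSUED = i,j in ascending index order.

ISSUED = 2,3

[0] i0  st.MEM  -- no-port MEM/MUL
[1] i1  mul.MUL  -- RAW r6
[2] i2,i3  beq.BR/add.ALU  -- 2-wide
[3] i4  mul.MUL  -- no-port MUL/MUL
[4] i5  mulh.MUL  -- WAW r7
[5] i6,i7  and.ALU/beq.BR  -- 2-wide
[6] i8,i9  sll.ALU/or.ALU  -- 2-wide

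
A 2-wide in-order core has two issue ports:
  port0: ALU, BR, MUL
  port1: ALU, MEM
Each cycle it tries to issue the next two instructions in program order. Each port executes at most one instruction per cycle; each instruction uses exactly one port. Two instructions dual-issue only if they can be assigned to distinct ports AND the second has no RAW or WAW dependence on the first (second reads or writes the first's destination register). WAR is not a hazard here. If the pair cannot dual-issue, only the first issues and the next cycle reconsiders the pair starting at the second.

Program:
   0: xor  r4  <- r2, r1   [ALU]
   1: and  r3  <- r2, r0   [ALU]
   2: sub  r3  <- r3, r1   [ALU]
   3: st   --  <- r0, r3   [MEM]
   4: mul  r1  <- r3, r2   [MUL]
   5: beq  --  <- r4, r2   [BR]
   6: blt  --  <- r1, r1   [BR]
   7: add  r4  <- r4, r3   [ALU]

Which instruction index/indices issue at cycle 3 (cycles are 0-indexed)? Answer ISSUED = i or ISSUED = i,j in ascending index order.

0. xor/and @i0,i1  | dual
1. sub @i2  | RAW r3
2. st/mul @i3,i4  | dual
3. beq @i5  | no-port BR/BR
4. blt/add @i6,i7  | dual

ISSUED = 5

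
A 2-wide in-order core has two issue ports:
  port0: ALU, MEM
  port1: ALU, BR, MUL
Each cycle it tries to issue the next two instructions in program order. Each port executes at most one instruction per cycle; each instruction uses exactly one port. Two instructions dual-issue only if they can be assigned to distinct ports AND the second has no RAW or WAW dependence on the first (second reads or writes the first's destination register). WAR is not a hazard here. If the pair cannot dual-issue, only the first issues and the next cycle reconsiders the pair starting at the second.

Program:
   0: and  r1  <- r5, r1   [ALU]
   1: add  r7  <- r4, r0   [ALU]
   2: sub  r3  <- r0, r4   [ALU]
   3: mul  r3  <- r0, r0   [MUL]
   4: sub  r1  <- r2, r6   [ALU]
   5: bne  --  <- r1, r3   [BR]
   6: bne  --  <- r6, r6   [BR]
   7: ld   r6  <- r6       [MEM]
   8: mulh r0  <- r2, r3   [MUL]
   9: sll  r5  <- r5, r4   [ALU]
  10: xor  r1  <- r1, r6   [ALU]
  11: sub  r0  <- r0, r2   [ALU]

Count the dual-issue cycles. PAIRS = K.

PAIRS = 5

t=0 i0/i1:and+add ; dual
t=1 i2:sub ; WAW r3
t=2 i3/i4:mul+sub ; dual
t=3 i5:bne ; no-port BR/BR
t=4 i6/i7:bne+ld ; dual
t=5 i8/i9:mulh+sll ; dual
t=6 i10/i11:xor+sub ; dual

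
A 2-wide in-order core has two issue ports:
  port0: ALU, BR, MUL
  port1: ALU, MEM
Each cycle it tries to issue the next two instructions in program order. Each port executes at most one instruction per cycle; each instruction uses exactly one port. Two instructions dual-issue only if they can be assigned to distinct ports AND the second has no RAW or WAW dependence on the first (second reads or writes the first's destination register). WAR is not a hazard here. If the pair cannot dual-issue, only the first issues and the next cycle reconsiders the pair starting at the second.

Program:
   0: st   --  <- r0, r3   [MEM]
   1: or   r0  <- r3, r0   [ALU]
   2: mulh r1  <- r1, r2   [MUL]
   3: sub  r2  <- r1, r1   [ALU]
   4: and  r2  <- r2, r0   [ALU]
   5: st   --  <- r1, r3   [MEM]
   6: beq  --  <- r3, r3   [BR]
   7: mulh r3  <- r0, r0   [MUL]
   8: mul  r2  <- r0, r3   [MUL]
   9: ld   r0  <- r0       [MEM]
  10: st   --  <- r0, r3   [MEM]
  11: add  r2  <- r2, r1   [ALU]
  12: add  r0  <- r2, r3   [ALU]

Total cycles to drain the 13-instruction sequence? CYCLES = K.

CYCLES = 9

t=0 i0/i1:st.MEM or.ALU ; 2-wide
t=1 i2:mulh.MUL ; RAW r1
t=2 i3:sub.ALU ; RAW+WAW r2
t=3 i4/i5:and.ALU st.MEM ; 2-wide
t=4 i6:beq.BR ; no-port BR/MUL
t=5 i7:mulh.MUL ; no-port MUL/MUL
t=6 i8/i9:mul.MUL ld.MEM ; 2-wide
t=7 i10/i11:st.MEM add.ALU ; 2-wide
t=8 i12:add.ALU ; tail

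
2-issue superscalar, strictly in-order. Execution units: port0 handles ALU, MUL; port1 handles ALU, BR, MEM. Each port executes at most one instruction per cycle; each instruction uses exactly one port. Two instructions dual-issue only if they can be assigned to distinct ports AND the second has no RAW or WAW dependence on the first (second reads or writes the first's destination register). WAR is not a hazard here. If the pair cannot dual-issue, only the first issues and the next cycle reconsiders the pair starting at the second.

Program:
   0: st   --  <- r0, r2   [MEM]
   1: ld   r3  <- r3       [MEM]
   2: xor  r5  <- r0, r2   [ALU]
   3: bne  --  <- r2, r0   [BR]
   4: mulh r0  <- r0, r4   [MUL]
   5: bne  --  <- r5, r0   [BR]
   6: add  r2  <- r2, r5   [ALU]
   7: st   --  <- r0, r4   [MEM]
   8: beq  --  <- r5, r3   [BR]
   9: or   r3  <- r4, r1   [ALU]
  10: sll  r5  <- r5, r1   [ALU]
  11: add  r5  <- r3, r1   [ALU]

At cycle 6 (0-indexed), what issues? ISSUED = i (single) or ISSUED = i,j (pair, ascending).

t=0 i0:st.MEM ; no-port MEM/MEM
t=1 i1&i2:ld.MEM xor.ALU ; pair
t=2 i3&i4:bne.BR mulh.MUL ; pair
t=3 i5&i6:bne.BR add.ALU ; pair
t=4 i7:st.MEM ; no-port MEM/BR
t=5 i8&i9:beq.BR or.ALU ; pair
t=6 i10:sll.ALU ; WAW r5
t=7 i11:add.ALU ; tail

ISSUED = 10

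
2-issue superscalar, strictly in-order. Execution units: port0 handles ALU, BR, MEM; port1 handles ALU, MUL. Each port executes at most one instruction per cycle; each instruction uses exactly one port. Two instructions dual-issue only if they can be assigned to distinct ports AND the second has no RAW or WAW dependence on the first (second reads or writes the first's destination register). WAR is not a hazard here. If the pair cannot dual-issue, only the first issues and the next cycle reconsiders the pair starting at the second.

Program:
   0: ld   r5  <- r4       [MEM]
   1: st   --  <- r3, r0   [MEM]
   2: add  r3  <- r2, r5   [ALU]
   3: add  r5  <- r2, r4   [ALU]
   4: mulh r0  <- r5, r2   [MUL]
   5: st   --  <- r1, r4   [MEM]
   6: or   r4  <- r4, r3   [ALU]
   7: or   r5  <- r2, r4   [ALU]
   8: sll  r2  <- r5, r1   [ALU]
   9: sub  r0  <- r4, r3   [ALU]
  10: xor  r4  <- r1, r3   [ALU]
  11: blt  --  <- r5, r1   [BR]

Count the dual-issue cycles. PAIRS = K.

c0: i0 ld  no-port MEM/MEM
c1: i1&i2 st+add  dual
c2: i3 add  RAW r5
c3: i4&i5 mulh+st  dual
c4: i6 or  RAW r4
c5: i7 or  RAW r5
c6: i8&i9 sll+sub  dual
c7: i10&i11 xor+blt  dual

PAIRS = 4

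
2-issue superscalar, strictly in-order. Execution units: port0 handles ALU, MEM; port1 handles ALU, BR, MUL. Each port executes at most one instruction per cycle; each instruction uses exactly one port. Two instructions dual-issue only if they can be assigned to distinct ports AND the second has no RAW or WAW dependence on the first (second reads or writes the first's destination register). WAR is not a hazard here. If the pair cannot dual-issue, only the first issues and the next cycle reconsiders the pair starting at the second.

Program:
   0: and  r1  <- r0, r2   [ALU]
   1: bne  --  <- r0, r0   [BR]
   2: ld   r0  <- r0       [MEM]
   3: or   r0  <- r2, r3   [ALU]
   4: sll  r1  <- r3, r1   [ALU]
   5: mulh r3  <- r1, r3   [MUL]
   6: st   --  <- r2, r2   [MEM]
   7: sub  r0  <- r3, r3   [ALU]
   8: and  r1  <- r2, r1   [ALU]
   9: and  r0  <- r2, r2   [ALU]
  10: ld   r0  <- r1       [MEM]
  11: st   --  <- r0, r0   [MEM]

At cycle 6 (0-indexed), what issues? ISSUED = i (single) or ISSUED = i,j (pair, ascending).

[0] i0,i1  and bne  -- dual
[1] i2  ld  -- WAW r0
[2] i3,i4  or sll  -- dual
[3] i5,i6  mulh st  -- dual
[4] i7,i8  sub and  -- dual
[5] i9  and  -- WAW r0
[6] i10  ld  -- no-port MEM/MEM
[7] i11  st  -- tail

ISSUED = 10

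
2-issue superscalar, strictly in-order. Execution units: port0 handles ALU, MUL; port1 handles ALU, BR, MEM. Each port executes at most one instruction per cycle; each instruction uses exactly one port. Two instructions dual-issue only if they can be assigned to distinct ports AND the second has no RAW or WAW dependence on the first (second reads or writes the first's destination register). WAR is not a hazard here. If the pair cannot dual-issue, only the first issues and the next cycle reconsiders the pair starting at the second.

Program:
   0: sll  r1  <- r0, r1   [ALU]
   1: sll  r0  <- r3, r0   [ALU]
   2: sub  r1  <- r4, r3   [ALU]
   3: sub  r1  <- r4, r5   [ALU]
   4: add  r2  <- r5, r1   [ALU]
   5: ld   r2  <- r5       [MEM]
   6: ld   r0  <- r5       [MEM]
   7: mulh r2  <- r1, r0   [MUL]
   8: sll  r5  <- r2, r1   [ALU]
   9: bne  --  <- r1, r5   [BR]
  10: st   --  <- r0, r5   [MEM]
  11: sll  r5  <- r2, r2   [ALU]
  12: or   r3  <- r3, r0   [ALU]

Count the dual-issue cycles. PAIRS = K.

c0: i0,i1 sll.ALU+sll.ALU  2-wide
c1: i2 sub.ALU  WAW r1
c2: i3 sub.ALU  RAW r1
c3: i4 add.ALU  WAW r2
c4: i5 ld.MEM  no-port MEM/MEM
c5: i6 ld.MEM  RAW r0
c6: i7 mulh.MUL  RAW r2
c7: i8 sll.ALU  RAW r5
c8: i9 bne.BR  no-port BR/MEM
c9: i10,i11 st.MEM+sll.ALU  2-wide
c10: i12 or.ALU  tail

PAIRS = 2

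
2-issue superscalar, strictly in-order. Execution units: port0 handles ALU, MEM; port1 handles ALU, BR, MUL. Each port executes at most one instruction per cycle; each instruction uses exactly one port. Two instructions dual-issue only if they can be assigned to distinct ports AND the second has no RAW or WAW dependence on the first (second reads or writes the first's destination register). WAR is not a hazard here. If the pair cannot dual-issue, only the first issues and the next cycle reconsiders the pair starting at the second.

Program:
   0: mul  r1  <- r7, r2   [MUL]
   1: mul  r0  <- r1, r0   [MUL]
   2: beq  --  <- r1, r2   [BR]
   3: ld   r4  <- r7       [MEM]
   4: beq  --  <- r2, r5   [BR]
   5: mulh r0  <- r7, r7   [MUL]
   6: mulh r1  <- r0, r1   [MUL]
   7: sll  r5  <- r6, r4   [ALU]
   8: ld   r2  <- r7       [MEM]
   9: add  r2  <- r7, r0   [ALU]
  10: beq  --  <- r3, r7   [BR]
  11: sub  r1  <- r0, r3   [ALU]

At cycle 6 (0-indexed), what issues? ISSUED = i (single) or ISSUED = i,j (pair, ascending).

ISSUED = 8

  cy0 -> i0 (mul) no-port MUL/MUL
  cy1 -> i1 (mul) no-port MUL/BR
  cy2 -> i2+i3 (beq;ld) dual
  cy3 -> i4 (beq) no-port BR/MUL
  cy4 -> i5 (mulh) no-port MUL/MUL
  cy5 -> i6+i7 (mulh;sll) dual
  cy6 -> i8 (ld) WAW r2
  cy7 -> i9+i10 (add;beq) dual
  cy8 -> i11 (sub) tail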